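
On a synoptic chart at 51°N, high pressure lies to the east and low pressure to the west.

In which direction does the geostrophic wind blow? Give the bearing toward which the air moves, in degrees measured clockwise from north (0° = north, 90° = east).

The pressure-gradient force points toward the west (bearing 270°).
Geostrophic balance: in the Northern Hemisphere the Coriolis force deflects motion to the right, so the geostrophic wind blows 90° to the right of the pressure-gradient force (low pressure on the left).
Rotating 270° by 90° clockwise gives 000° — the wind blows toward the north.

000°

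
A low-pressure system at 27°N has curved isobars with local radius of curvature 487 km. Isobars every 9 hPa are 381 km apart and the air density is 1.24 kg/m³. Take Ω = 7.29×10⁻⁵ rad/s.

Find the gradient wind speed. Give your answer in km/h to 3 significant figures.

66.0 km/h

Coriolis parameter at 27°N:
f = 2Ω sin φ = 2 × 7.29×10⁻⁵ × sin 27° = 6.62×10⁻⁵ s⁻¹
Pressure gradient: |∂P/∂n| = 900 Pa / 381000 m = 2.36×10⁻³ Pa/m
Geostrophic speed: V_g = |∂P/∂n|/(fρ) = 2.36×10⁻³/(6.62×10⁻⁵ × 1.24) = 28.8 m/s
Around a low, centrifugal force acts outward with Coriolis, so pressure-gradient force balances both:
(1/ρ)|∂P/∂n| = fV + V²/R  →  V² + fR·V − fR·V_g = 0
With fR = 6.62×10⁻⁵ × 487×10³ m = 32.2 m/s:
V = [−fR + √((fR)² + 4 fR V_g)]/2 = [−32.2 + √(32.2² + 4×32.2×28.8)]/2 = 18.3 m/s
Subgeostrophic (V < V_g = 28.8 m/s), as expected around a low.
Converting: 18.3 m/s × 3.6 = 66.0 km/h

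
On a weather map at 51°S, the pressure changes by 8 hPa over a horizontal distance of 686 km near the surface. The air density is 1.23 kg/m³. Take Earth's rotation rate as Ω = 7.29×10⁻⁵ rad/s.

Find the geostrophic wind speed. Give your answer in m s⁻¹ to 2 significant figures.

8.4 m s⁻¹

Coriolis parameter at 51°S:
f = 2Ω sin φ = 2 × 7.29×10⁻⁵ × sin 51° = 1.13×10⁻⁴ s⁻¹
Pressure gradient: |∂P/∂n| = 800 Pa / 686000 m = 1.17×10⁻³ Pa/m
Geostrophic balance (pressure-gradient force = Coriolis force):
V_g = (1/(fρ)) |∂P/∂n| = 1.17×10⁻³ / (1.13×10⁻⁴ × 1.23) = 8.37 m/s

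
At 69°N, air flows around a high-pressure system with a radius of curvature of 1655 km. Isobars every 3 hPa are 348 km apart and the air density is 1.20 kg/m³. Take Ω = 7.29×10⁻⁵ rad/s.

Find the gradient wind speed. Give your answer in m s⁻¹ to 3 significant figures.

5.41 m s⁻¹

Coriolis parameter at 69°N:
f = 2Ω sin φ = 2 × 7.29×10⁻⁵ × sin 69° = 1.36×10⁻⁴ s⁻¹
Pressure gradient: |∂P/∂n| = 300 Pa / 348000 m = 8.62×10⁻⁴ Pa/m
Geostrophic speed: V_g = |∂P/∂n|/(fρ) = 8.62×10⁻⁴/(1.36×10⁻⁴ × 1.20) = 5.28 m/s
Around a high, pressure-gradient force acts outward with centrifugal, so Coriolis balances both:
fV = (1/ρ)|∂P/∂n| + V²/R  →  V² − fR·V + fR·V_g = 0
With fR = 1.36×10⁻⁴ × 1655×10³ m = 225 m/s:
V = [fR − √((fR)² − 4 fR V_g)]/2 = [225 − √(225² − 4×225×5.28)]/2 = 5.41 m/s
Supergeostrophic (V > V_g = 5.28 m/s), as expected around a high.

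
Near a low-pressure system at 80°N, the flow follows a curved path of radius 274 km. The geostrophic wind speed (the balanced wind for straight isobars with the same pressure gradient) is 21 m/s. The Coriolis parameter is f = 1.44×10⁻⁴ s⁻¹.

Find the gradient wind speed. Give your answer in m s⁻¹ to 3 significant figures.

Around a low, centrifugal force acts outward with Coriolis, so pressure-gradient force balances both:
(1/ρ)|∂P/∂n| = fV + V²/R  →  V² + fR·V − fR·V_g = 0
With fR = 1.44×10⁻⁴ × 274×10³ m = 39.5 m/s:
V = [−fR + √((fR)² + 4 fR V_g)]/2 = [−39.5 + √(39.5² + 4×39.5×21)]/2 = 15.2 m/s
Subgeostrophic (V < V_g = 21 m/s), as expected around a low.

15.2 m s⁻¹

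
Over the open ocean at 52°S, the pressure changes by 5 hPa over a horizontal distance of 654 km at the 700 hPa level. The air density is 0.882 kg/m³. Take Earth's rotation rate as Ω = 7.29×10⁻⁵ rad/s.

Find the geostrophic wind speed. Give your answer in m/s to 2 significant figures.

7.5 m/s

Coriolis parameter at 52°S:
f = 2Ω sin φ = 2 × 7.29×10⁻⁵ × sin 52° = 1.15×10⁻⁴ s⁻¹
Pressure gradient: |∂P/∂n| = 500 Pa / 654000 m = 7.65×10⁻⁴ Pa/m
Geostrophic balance (pressure-gradient force = Coriolis force):
V_g = (1/(fρ)) |∂P/∂n| = 7.65×10⁻⁴ / (1.15×10⁻⁴ × 0.882) = 7.54 m/s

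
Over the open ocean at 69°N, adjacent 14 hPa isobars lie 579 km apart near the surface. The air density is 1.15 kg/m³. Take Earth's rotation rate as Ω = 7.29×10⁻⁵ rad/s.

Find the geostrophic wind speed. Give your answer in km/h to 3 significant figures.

Coriolis parameter at 69°N:
f = 2Ω sin φ = 2 × 7.29×10⁻⁵ × sin 69° = 1.36×10⁻⁴ s⁻¹
Pressure gradient: |∂P/∂n| = 1400 Pa / 579000 m = 2.42×10⁻³ Pa/m
Geostrophic balance (pressure-gradient force = Coriolis force):
V_g = (1/(fρ)) |∂P/∂n| = 2.42×10⁻³ / (1.36×10⁻⁴ × 1.15) = 15.4 m/s
Converting: 15.4 m/s × 3.6 = 55.6 km/h

55.6 km/h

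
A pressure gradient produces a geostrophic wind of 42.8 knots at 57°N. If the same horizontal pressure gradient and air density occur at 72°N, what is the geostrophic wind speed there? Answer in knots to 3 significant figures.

37.7 knots

With the same pressure gradient and density, V_g ∝ 1/f ∝ 1/sin φ.
V₂ = V₁ · sin φ₁ / sin φ₂ = 42.8 × sin 57° / sin 72°
V₂ = 42.8 × 0.8387/0.9511 = 37.7 knots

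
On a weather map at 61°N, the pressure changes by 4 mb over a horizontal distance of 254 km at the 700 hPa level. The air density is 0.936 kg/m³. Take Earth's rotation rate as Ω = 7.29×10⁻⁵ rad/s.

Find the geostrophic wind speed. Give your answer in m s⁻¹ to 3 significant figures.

Coriolis parameter at 61°N:
f = 2Ω sin φ = 2 × 7.29×10⁻⁵ × sin 61° = 1.28×10⁻⁴ s⁻¹
Pressure gradient: |∂P/∂n| = 400 Pa / 254000 m = 1.57×10⁻³ Pa/m
Geostrophic balance (pressure-gradient force = Coriolis force):
V_g = (1/(fρ)) |∂P/∂n| = 1.57×10⁻³ / (1.28×10⁻⁴ × 0.936) = 13.2 m/s

13.2 m s⁻¹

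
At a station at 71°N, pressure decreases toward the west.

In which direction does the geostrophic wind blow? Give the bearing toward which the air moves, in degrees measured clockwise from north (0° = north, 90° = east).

000°

The pressure-gradient force points toward the west (bearing 270°).
Geostrophic balance: in the Northern Hemisphere the Coriolis force deflects motion to the right, so the geostrophic wind blows 90° to the right of the pressure-gradient force (low pressure on the left).
Rotating 270° by 90° clockwise gives 000° — the wind blows toward the north.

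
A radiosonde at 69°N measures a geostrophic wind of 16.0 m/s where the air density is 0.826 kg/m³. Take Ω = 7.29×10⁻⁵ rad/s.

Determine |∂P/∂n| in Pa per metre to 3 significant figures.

Coriolis parameter at 69°N:
f = 2Ω sin φ = 2 × 7.29×10⁻⁵ × sin 69° = 1.36×10⁻⁴ s⁻¹
Geostrophic balance rearranged: |∂P/∂n| = f ρ V_g
|∂P/∂n| = 1.36×10⁻⁴ × 0.826 × 16.0 = 1.80×10⁻³ Pa/m

1.80×10⁻³ Pa/m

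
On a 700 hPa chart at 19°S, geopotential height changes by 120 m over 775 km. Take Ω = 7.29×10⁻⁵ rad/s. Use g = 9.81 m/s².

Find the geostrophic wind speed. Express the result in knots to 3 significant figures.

62.2 knots

Coriolis parameter at 19°S:
f = 2Ω sin φ = 2 × 7.29×10⁻⁵ × sin 19° = 4.75×10⁻⁵ s⁻¹
Height gradient: |∂Z/∂n| = 120 m / 775000 m = 1.55×10⁻⁴
On a pressure surface, geostrophic balance gives V_g = (g/f)|∂Z/∂n|:
V_g = 9.81 × 1.55×10⁻⁴ / 4.75×10⁻⁵ = 32.0 m/s
Converting: 32.0 m/s × 1.944 = 62.2 knots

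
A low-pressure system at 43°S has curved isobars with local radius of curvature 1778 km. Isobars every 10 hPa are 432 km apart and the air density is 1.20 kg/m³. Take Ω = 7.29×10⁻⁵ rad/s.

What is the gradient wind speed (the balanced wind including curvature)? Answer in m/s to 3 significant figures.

Coriolis parameter at 43°S:
f = 2Ω sin φ = 2 × 7.29×10⁻⁵ × sin 43° = 9.94×10⁻⁵ s⁻¹
Pressure gradient: |∂P/∂n| = 1000 Pa / 432000 m = 2.31×10⁻³ Pa/m
Geostrophic speed: V_g = |∂P/∂n|/(fρ) = 2.31×10⁻³/(9.94×10⁻⁵ × 1.20) = 19.4 m/s
Around a low, centrifugal force acts outward with Coriolis, so pressure-gradient force balances both:
(1/ρ)|∂P/∂n| = fV + V²/R  →  V² + fR·V − fR·V_g = 0
With fR = 9.94×10⁻⁵ × 1778×10³ m = 177 m/s:
V = [−fR + √((fR)² + 4 fR V_g)]/2 = [−177 + √(177² + 4×177×19.4)]/2 = 17.6 m/s
Subgeostrophic (V < V_g = 19.4 m/s), as expected around a low.

17.6 m/s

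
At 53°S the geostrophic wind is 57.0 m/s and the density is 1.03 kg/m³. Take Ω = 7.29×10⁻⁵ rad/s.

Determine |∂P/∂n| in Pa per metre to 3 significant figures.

6.84×10⁻³ Pa/m

Coriolis parameter at 53°S:
f = 2Ω sin φ = 2 × 7.29×10⁻⁵ × sin 53° = 1.16×10⁻⁴ s⁻¹
Geostrophic balance rearranged: |∂P/∂n| = f ρ V_g
|∂P/∂n| = 1.16×10⁻⁴ × 1.03 × 57.0 = 6.84×10⁻³ Pa/m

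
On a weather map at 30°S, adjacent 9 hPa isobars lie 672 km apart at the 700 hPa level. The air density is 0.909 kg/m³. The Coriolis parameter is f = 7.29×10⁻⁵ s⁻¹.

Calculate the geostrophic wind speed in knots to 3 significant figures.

Pressure gradient: |∂P/∂n| = 900 Pa / 672000 m = 1.34×10⁻³ Pa/m
Geostrophic balance (pressure-gradient force = Coriolis force):
V_g = (1/(fρ)) |∂P/∂n| = 1.34×10⁻³ / (7.29×10⁻⁵ × 0.909) = 20.2 m/s
Converting: 20.2 m/s × 1.944 = 39.3 knots

39.3 knots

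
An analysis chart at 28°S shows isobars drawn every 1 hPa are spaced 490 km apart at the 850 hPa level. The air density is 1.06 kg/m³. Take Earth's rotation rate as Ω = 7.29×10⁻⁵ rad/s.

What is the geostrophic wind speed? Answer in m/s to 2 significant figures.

2.8 m/s

Coriolis parameter at 28°S:
f = 2Ω sin φ = 2 × 7.29×10⁻⁵ × sin 28° = 6.84×10⁻⁵ s⁻¹
Pressure gradient: |∂P/∂n| = 100 Pa / 490000 m = 2.04×10⁻⁴ Pa/m
Geostrophic balance (pressure-gradient force = Coriolis force):
V_g = (1/(fρ)) |∂P/∂n| = 2.04×10⁻⁴ / (6.84×10⁻⁵ × 1.06) = 2.81 m/s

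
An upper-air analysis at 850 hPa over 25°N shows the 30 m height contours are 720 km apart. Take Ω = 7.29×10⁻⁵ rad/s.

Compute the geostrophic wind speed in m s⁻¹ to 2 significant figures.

Coriolis parameter at 25°N:
f = 2Ω sin φ = 2 × 7.29×10⁻⁵ × sin 25° = 6.16×10⁻⁵ s⁻¹
Height gradient: |∂Z/∂n| = 30 m / 720000 m = 4.17×10⁻⁵
On a pressure surface, geostrophic balance gives V_g = (g/f)|∂Z/∂n|:
V_g = 9.81 × 4.17×10⁻⁵ / 6.16×10⁻⁵ = 6.63 m/s

6.6 m s⁻¹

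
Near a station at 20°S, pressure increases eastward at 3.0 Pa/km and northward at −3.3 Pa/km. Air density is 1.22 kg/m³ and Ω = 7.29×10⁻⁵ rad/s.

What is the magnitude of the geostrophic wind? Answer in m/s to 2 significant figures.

73 m/s

Coriolis parameter at 20°S:
f = 2Ω sin φ = 2 × 7.29×10⁻⁵ × sin 20° = 4.99×10⁻⁵ s⁻¹
In the Southern Hemisphere f is negative: f = −4.99×10⁻⁵ s⁻¹.
Component geostrophic relations (x east, y north):
u_g = −(1/(fρ)) ∂P/∂y,  v_g = (1/(fρ)) ∂P/∂x
u_g = −(−3.3×10⁻³)/(−4.99×10⁻⁵ × 1.22) = −54.2 m/s;  v_g = (3.0×10⁻³)/(−4.99×10⁻⁵ × 1.22) = −49.3 m/s
|V_g| = √(u_g² + v_g²) = 73.3 m/s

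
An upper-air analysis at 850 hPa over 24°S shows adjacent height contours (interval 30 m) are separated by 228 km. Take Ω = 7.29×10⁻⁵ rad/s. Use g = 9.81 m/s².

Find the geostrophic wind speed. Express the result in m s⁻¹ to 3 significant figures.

Coriolis parameter at 24°S:
f = 2Ω sin φ = 2 × 7.29×10⁻⁵ × sin 24° = 5.93×10⁻⁵ s⁻¹
Height gradient: |∂Z/∂n| = 30 m / 228000 m = 1.32×10⁻⁴
On a pressure surface, geostrophic balance gives V_g = (g/f)|∂Z/∂n|:
V_g = 9.81 × 1.32×10⁻⁴ / 5.93×10⁻⁵ = 21.8 m/s

21.8 m s⁻¹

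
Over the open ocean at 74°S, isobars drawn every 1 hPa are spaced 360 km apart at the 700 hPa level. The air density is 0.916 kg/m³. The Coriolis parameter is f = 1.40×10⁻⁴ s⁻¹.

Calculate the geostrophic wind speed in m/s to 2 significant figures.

Pressure gradient: |∂P/∂n| = 100 Pa / 360000 m = 2.78×10⁻⁴ Pa/m
Geostrophic balance (pressure-gradient force = Coriolis force):
V_g = (1/(fρ)) |∂P/∂n| = 2.78×10⁻⁴ / (1.40×10⁻⁴ × 0.916) = 2.17 m/s

2.2 m/s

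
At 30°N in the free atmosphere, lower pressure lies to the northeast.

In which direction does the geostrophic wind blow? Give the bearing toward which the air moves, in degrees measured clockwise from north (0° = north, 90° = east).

The pressure-gradient force points toward the northeast (bearing 045°).
Geostrophic balance: in the Northern Hemisphere the Coriolis force deflects motion to the right, so the geostrophic wind blows 90° to the right of the pressure-gradient force (low pressure on the left).
Rotating 045° by 90° clockwise gives 135° — the wind blows toward the southeast.

135°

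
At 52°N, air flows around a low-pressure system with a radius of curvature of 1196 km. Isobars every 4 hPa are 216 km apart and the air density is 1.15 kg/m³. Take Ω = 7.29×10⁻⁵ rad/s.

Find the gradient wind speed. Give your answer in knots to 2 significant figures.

25 knots

Coriolis parameter at 52°N:
f = 2Ω sin φ = 2 × 7.29×10⁻⁵ × sin 52° = 1.15×10⁻⁴ s⁻¹
Pressure gradient: |∂P/∂n| = 400 Pa / 216000 m = 1.85×10⁻³ Pa/m
Geostrophic speed: V_g = |∂P/∂n|/(fρ) = 1.85×10⁻³/(1.15×10⁻⁴ × 1.15) = 14.0 m/s
Around a low, centrifugal force acts outward with Coriolis, so pressure-gradient force balances both:
(1/ρ)|∂P/∂n| = fV + V²/R  →  V² + fR·V − fR·V_g = 0
With fR = 1.15×10⁻⁴ × 1196×10³ m = 137 m/s:
V = [−fR + √((fR)² + 4 fR V_g)]/2 = [−137 + √(137² + 4×137×14)]/2 = 12.8 m/s
Subgeostrophic (V < V_g = 14 m/s), as expected around a low.
Converting: 12.8 m/s × 1.944 = 25 knots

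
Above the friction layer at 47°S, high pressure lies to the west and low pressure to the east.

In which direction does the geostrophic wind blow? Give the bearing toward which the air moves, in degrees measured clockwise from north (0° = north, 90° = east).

The pressure-gradient force points toward the east (bearing 090°).
Geostrophic balance: in the Southern Hemisphere the Coriolis force deflects motion to the left, so the geostrophic wind blows 90° to the left of the pressure-gradient force (low pressure on the right).
Rotating 090° by 90° counterclockwise gives 000° — the wind blows toward the north.

000°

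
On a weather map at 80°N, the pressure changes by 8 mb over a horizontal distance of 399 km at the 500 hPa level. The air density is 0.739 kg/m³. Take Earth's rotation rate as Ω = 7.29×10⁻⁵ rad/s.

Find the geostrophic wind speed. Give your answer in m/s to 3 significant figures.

18.9 m/s

Coriolis parameter at 80°N:
f = 2Ω sin φ = 2 × 7.29×10⁻⁵ × sin 80° = 1.44×10⁻⁴ s⁻¹
Pressure gradient: |∂P/∂n| = 800 Pa / 399000 m = 2.01×10⁻³ Pa/m
Geostrophic balance (pressure-gradient force = Coriolis force):
V_g = (1/(fρ)) |∂P/∂n| = 2.01×10⁻³ / (1.44×10⁻⁴ × 0.739) = 18.9 m/s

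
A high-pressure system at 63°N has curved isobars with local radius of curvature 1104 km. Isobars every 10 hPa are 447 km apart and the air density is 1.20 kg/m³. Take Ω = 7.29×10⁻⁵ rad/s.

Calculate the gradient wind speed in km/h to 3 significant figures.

Coriolis parameter at 63°N:
f = 2Ω sin φ = 2 × 7.29×10⁻⁵ × sin 63° = 1.30×10⁻⁴ s⁻¹
Pressure gradient: |∂P/∂n| = 1000 Pa / 447000 m = 2.24×10⁻³ Pa/m
Geostrophic speed: V_g = |∂P/∂n|/(fρ) = 2.24×10⁻³/(1.30×10⁻⁴ × 1.20) = 14.4 m/s
Around a high, pressure-gradient force acts outward with centrifugal, so Coriolis balances both:
fV = (1/ρ)|∂P/∂n| + V²/R  →  V² − fR·V + fR·V_g = 0
With fR = 1.30×10⁻⁴ × 1104×10³ m = 143 m/s:
V = [fR − √((fR)² − 4 fR V_g)]/2 = [143 − √(143² − 4×143×14.4)]/2 = 16.2 m/s
Supergeostrophic (V > V_g = 14.4 m/s), as expected around a high.
Converting: 16.2 m/s × 3.6 = 58.2 km/h

58.2 km/h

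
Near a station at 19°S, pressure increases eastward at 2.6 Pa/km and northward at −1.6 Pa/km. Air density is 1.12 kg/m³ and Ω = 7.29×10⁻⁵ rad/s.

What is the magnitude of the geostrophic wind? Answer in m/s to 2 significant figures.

Coriolis parameter at 19°S:
f = 2Ω sin φ = 2 × 7.29×10⁻⁵ × sin 19° = 4.75×10⁻⁵ s⁻¹
In the Southern Hemisphere f is negative: f = −4.75×10⁻⁵ s⁻¹.
Component geostrophic relations (x east, y north):
u_g = −(1/(fρ)) ∂P/∂y,  v_g = (1/(fρ)) ∂P/∂x
u_g = −(−1.6×10⁻³)/(−4.75×10⁻⁵ × 1.12) = −30.1 m/s;  v_g = (2.6×10⁻³)/(−4.75×10⁻⁵ × 1.12) = −48.9 m/s
|V_g| = √(u_g² + v_g²) = 57.4 m/s

57 m/s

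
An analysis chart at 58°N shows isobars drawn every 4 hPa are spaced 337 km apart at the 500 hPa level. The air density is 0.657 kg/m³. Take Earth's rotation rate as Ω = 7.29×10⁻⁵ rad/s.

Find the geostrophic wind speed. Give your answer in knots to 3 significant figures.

28.4 knots

Coriolis parameter at 58°N:
f = 2Ω sin φ = 2 × 7.29×10⁻⁵ × sin 58° = 1.24×10⁻⁴ s⁻¹
Pressure gradient: |∂P/∂n| = 400 Pa / 337000 m = 1.19×10⁻³ Pa/m
Geostrophic balance (pressure-gradient force = Coriolis force):
V_g = (1/(fρ)) |∂P/∂n| = 1.19×10⁻³ / (1.24×10⁻⁴ × 0.657) = 14.6 m/s
Converting: 14.6 m/s × 1.944 = 28.4 knots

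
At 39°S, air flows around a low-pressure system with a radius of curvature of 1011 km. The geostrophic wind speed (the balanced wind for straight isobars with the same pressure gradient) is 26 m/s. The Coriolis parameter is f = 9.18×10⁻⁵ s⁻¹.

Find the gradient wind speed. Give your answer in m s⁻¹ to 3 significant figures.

Around a low, centrifugal force acts outward with Coriolis, so pressure-gradient force balances both:
(1/ρ)|∂P/∂n| = fV + V²/R  →  V² + fR·V − fR·V_g = 0
With fR = 9.18×10⁻⁵ × 1011×10³ m = 92.8 m/s:
V = [−fR + √((fR)² + 4 fR V_g)]/2 = [−92.8 + √(92.8² + 4×92.8×26)]/2 = 21.2 m/s
Subgeostrophic (V < V_g = 26 m/s), as expected around a low.

21.2 m s⁻¹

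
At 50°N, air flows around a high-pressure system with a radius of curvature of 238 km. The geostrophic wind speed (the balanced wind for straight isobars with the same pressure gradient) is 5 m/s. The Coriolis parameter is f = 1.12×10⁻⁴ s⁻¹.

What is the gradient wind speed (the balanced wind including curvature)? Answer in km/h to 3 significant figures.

24.0 km/h

Around a high, pressure-gradient force acts outward with centrifugal, so Coriolis balances both:
fV = (1/ρ)|∂P/∂n| + V²/R  →  V² − fR·V + fR·V_g = 0
With fR = 1.12×10⁻⁴ × 238×10³ m = 26.7 m/s:
V = [fR − √((fR)² − 4 fR V_g)]/2 = [26.7 − √(26.7² − 4×26.7×5)]/2 = 6.67 m/s
Supergeostrophic (V > V_g = 5 m/s), as expected around a high.
Converting: 6.67 m/s × 3.6 = 24.0 km/h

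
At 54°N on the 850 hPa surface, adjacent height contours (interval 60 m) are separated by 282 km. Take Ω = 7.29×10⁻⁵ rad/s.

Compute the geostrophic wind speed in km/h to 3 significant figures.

Coriolis parameter at 54°N:
f = 2Ω sin φ = 2 × 7.29×10⁻⁵ × sin 54° = 1.18×10⁻⁴ s⁻¹
Height gradient: |∂Z/∂n| = 60 m / 282000 m = 2.13×10⁻⁴
On a pressure surface, geostrophic balance gives V_g = (g/f)|∂Z/∂n|:
V_g = 9.81 × 2.13×10⁻⁴ / 1.18×10⁻⁴ = 17.7 m/s
Converting: 17.7 m/s × 3.6 = 63.7 km/h

63.7 km/h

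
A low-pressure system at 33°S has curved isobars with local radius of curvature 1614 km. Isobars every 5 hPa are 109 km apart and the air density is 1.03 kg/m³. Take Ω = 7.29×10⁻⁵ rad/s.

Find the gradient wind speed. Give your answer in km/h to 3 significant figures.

152 km/h

Coriolis parameter at 33°S:
f = 2Ω sin φ = 2 × 7.29×10⁻⁵ × sin 33° = 7.94×10⁻⁵ s⁻¹
Pressure gradient: |∂P/∂n| = 500 Pa / 109000 m = 4.59×10⁻³ Pa/m
Geostrophic speed: V_g = |∂P/∂n|/(fρ) = 4.59×10⁻³/(7.94×10⁻⁵ × 1.03) = 56.1 m/s
Around a low, centrifugal force acts outward with Coriolis, so pressure-gradient force balances both:
(1/ρ)|∂P/∂n| = fV + V²/R  →  V² + fR·V − fR·V_g = 0
With fR = 7.94×10⁻⁵ × 1614×10³ m = 128 m/s:
V = [−fR + √((fR)² + 4 fR V_g)]/2 = [−128 + √(128² + 4×128×56.1)]/2 = 42.2 m/s
Subgeostrophic (V < V_g = 56.1 m/s), as expected around a low.
Converting: 42.2 m/s × 3.6 = 152 km/h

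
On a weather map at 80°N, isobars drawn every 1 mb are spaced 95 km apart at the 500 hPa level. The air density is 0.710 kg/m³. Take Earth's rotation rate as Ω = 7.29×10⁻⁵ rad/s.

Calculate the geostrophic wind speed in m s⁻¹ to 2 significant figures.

Coriolis parameter at 80°N:
f = 2Ω sin φ = 2 × 7.29×10⁻⁵ × sin 80° = 1.44×10⁻⁴ s⁻¹
Pressure gradient: |∂P/∂n| = 100 Pa / 95000 m = 1.05×10⁻³ Pa/m
Geostrophic balance (pressure-gradient force = Coriolis force):
V_g = (1/(fρ)) |∂P/∂n| = 1.05×10⁻³ / (1.44×10⁻⁴ × 0.710) = 10.3 m/s

10 m s⁻¹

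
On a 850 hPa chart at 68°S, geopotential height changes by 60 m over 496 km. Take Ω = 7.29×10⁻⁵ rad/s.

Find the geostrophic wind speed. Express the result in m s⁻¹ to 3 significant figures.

Coriolis parameter at 68°S:
f = 2Ω sin φ = 2 × 7.29×10⁻⁵ × sin 68° = 1.35×10⁻⁴ s⁻¹
Height gradient: |∂Z/∂n| = 60 m / 496000 m = 1.21×10⁻⁴
On a pressure surface, geostrophic balance gives V_g = (g/f)|∂Z/∂n|:
V_g = 9.81 × 1.21×10⁻⁴ / 1.35×10⁻⁴ = 8.78 m/s

8.78 m s⁻¹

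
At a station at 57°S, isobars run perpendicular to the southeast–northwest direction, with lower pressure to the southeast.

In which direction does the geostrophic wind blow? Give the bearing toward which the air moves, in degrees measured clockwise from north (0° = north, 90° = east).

045°

The pressure-gradient force points toward the southeast (bearing 135°).
Geostrophic balance: in the Southern Hemisphere the Coriolis force deflects motion to the left, so the geostrophic wind blows 90° to the left of the pressure-gradient force (low pressure on the right).
Rotating 135° by 90° counterclockwise gives 045° — the wind blows toward the northeast.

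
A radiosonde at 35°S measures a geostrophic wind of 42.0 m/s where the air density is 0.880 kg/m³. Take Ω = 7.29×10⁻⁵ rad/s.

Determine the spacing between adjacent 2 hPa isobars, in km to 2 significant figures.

65 km

Coriolis parameter at 35°S:
f = 2Ω sin φ = 2 × 7.29×10⁻⁵ × sin 35° = 8.36×10⁻⁵ s⁻¹
Geostrophic balance rearranged: |∂P/∂n| = f ρ V_g
|∂P/∂n| = 8.36×10⁻⁵ × 0.880 × 42.0 = 3.09×10⁻³ Pa/m
Isobar spacing: Δn = ΔP/|∂P/∂n| = 200 Pa / 3.09×10⁻³ Pa/m = 64707 m ≈ 65 km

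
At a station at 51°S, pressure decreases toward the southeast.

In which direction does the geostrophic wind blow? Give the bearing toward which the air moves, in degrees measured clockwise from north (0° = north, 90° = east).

The pressure-gradient force points toward the southeast (bearing 135°).
Geostrophic balance: in the Southern Hemisphere the Coriolis force deflects motion to the left, so the geostrophic wind blows 90° to the left of the pressure-gradient force (low pressure on the right).
Rotating 135° by 90° counterclockwise gives 045° — the wind blows toward the northeast.

045°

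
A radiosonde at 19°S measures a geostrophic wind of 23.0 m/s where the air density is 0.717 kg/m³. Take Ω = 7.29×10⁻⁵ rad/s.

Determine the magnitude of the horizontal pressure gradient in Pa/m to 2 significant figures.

7.8×10⁻⁴ Pa/m

Coriolis parameter at 19°S:
f = 2Ω sin φ = 2 × 7.29×10⁻⁵ × sin 19° = 4.75×10⁻⁵ s⁻¹
Geostrophic balance rearranged: |∂P/∂n| = f ρ V_g
|∂P/∂n| = 4.75×10⁻⁵ × 0.717 × 23.0 = 7.83×10⁻⁴ Pa/m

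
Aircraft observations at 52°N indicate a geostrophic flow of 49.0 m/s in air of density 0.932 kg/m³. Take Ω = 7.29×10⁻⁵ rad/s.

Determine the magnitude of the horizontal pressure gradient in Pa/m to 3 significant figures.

Coriolis parameter at 52°N:
f = 2Ω sin φ = 2 × 7.29×10⁻⁵ × sin 52° = 1.15×10⁻⁴ s⁻¹
Geostrophic balance rearranged: |∂P/∂n| = f ρ V_g
|∂P/∂n| = 1.15×10⁻⁴ × 0.932 × 49.0 = 5.25×10⁻³ Pa/m

5.25×10⁻³ Pa/m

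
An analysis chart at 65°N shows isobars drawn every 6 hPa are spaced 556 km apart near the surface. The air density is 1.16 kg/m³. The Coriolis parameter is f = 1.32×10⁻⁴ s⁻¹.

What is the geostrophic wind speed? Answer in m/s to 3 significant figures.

Pressure gradient: |∂P/∂n| = 600 Pa / 556000 m = 1.08×10⁻³ Pa/m
Geostrophic balance (pressure-gradient force = Coriolis force):
V_g = (1/(fρ)) |∂P/∂n| = 1.08×10⁻³ / (1.32×10⁻⁴ × 1.16) = 7.05 m/s

7.05 m/s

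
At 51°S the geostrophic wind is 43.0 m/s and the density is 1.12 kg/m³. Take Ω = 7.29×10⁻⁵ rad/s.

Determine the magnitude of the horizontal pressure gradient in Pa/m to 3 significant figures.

Coriolis parameter at 51°S:
f = 2Ω sin φ = 2 × 7.29×10⁻⁵ × sin 51° = 1.13×10⁻⁴ s⁻¹
Geostrophic balance rearranged: |∂P/∂n| = f ρ V_g
|∂P/∂n| = 1.13×10⁻⁴ × 1.12 × 43.0 = 5.46×10⁻³ Pa/m

5.46×10⁻³ Pa/m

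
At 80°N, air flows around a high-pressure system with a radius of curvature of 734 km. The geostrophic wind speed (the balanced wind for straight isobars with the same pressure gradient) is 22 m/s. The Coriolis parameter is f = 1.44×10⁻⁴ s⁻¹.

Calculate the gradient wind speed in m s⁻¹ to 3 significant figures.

Around a high, pressure-gradient force acts outward with centrifugal, so Coriolis balances both:
fV = (1/ρ)|∂P/∂n| + V²/R  →  V² − fR·V + fR·V_g = 0
With fR = 1.44×10⁻⁴ × 734×10³ m = 106 m/s:
V = [fR − √((fR)² − 4 fR V_g)]/2 = [106 − √(106² − 4×106×22)]/2 = 31.2 m/s
Supergeostrophic (V > V_g = 22 m/s), as expected around a high.

31.2 m s⁻¹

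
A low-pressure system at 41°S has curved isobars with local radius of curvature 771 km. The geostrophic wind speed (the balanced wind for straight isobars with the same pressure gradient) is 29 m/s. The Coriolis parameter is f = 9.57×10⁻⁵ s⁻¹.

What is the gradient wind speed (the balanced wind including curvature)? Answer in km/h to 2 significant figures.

80 km/h

Around a low, centrifugal force acts outward with Coriolis, so pressure-gradient force balances both:
(1/ρ)|∂P/∂n| = fV + V²/R  →  V² + fR·V − fR·V_g = 0
With fR = 9.57×10⁻⁵ × 771×10³ m = 73.8 m/s:
V = [−fR + √((fR)² + 4 fR V_g)]/2 = [−73.8 + √(73.8² + 4×73.8×29)]/2 = 22.3 m/s
Subgeostrophic (V < V_g = 29 m/s), as expected around a low.
Converting: 22.3 m/s × 3.6 = 80 km/h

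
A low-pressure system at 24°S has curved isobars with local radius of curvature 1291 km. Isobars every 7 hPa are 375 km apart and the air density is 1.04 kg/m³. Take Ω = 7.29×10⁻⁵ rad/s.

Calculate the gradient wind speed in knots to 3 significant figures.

Coriolis parameter at 24°S:
f = 2Ω sin φ = 2 × 7.29×10⁻⁵ × sin 24° = 5.93×10⁻⁵ s⁻¹
Pressure gradient: |∂P/∂n| = 700 Pa / 375000 m = 1.87×10⁻³ Pa/m
Geostrophic speed: V_g = |∂P/∂n|/(fρ) = 1.87×10⁻³/(5.93×10⁻⁵ × 1.04) = 30.3 m/s
Around a low, centrifugal force acts outward with Coriolis, so pressure-gradient force balances both:
(1/ρ)|∂P/∂n| = fV + V²/R  →  V² + fR·V − fR·V_g = 0
With fR = 5.93×10⁻⁵ × 1291×10³ m = 76.6 m/s:
V = [−fR + √((fR)² + 4 fR V_g)]/2 = [−76.6 + √(76.6² + 4×76.6×30.3)]/2 = 23.2 m/s
Subgeostrophic (V < V_g = 30.3 m/s), as expected around a low.
Converting: 23.2 m/s × 1.944 = 45.1 knots

45.1 knots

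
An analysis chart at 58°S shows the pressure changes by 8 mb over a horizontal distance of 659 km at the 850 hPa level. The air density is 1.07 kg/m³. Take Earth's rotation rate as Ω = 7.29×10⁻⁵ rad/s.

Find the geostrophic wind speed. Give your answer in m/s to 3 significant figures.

9.18 m/s

Coriolis parameter at 58°S:
f = 2Ω sin φ = 2 × 7.29×10⁻⁵ × sin 58° = 1.24×10⁻⁴ s⁻¹
Pressure gradient: |∂P/∂n| = 800 Pa / 659000 m = 1.21×10⁻³ Pa/m
Geostrophic balance (pressure-gradient force = Coriolis force):
V_g = (1/(fρ)) |∂P/∂n| = 1.21×10⁻³ / (1.24×10⁻⁴ × 1.07) = 9.18 m/s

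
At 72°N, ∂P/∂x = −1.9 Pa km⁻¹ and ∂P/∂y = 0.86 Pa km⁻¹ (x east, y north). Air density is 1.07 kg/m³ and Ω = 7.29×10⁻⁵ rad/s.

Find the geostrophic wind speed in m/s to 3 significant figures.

14.1 m/s

Coriolis parameter at 72°N:
f = 2Ω sin φ = 2 × 7.29×10⁻⁵ × sin 72° = 1.39×10⁻⁴ s⁻¹
Component geostrophic relations (x east, y north):
u_g = −(1/(fρ)) ∂P/∂y,  v_g = (1/(fρ)) ∂P/∂x
u_g = −(0.86×10⁻³)/(1.39×10⁻⁴ × 1.07) = −5.80 m/s;  v_g = (−1.9×10⁻³)/(1.39×10⁻⁴ × 1.07) = −12.8 m/s
|V_g| = √(u_g² + v_g²) = 14.1 m/s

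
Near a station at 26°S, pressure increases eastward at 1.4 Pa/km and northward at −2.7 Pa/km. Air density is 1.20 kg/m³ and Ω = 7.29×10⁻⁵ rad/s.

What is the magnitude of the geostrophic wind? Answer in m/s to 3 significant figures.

39.7 m/s

Coriolis parameter at 26°S:
f = 2Ω sin φ = 2 × 7.29×10⁻⁵ × sin 26° = 6.39×10⁻⁵ s⁻¹
In the Southern Hemisphere f is negative: f = −6.39×10⁻⁵ s⁻¹.
Component geostrophic relations (x east, y north):
u_g = −(1/(fρ)) ∂P/∂y,  v_g = (1/(fρ)) ∂P/∂x
u_g = −(−2.7×10⁻³)/(−6.39×10⁻⁵ × 1.20) = −35.2 m/s;  v_g = (1.4×10⁻³)/(−6.39×10⁻⁵ × 1.20) = −18.3 m/s
|V_g| = √(u_g² + v_g²) = 39.7 m/s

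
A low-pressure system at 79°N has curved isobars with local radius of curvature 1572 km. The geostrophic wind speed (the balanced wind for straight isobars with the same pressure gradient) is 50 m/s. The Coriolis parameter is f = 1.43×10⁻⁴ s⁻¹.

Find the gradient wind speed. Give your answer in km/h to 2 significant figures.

Around a low, centrifugal force acts outward with Coriolis, so pressure-gradient force balances both:
(1/ρ)|∂P/∂n| = fV + V²/R  →  V² + fR·V − fR·V_g = 0
With fR = 1.43×10⁻⁴ × 1572×10³ m = 225 m/s:
V = [−fR + √((fR)² + 4 fR V_g)]/2 = [−225 + √(225² + 4×225×50)]/2 = 42.1 m/s
Subgeostrophic (V < V_g = 50 m/s), as expected around a low.
Converting: 42.1 m/s × 3.6 = 150 km/h

150 km/h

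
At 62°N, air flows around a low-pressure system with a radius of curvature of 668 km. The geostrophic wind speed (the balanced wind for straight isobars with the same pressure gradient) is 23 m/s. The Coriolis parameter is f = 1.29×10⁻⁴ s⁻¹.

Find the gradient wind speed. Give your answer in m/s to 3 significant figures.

Around a low, centrifugal force acts outward with Coriolis, so pressure-gradient force balances both:
(1/ρ)|∂P/∂n| = fV + V²/R  →  V² + fR·V − fR·V_g = 0
With fR = 1.29×10⁻⁴ × 668×10³ m = 86.2 m/s:
V = [−fR + √((fR)² + 4 fR V_g)]/2 = [−86.2 + √(86.2² + 4×86.2×23)]/2 = 18.9 m/s
Subgeostrophic (V < V_g = 23 m/s), as expected around a low.

18.9 m/s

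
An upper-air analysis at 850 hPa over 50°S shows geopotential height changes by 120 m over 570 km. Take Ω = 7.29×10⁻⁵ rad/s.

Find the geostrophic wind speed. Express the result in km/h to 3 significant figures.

66.6 km/h

Coriolis parameter at 50°S:
f = 2Ω sin φ = 2 × 7.29×10⁻⁵ × sin 50° = 1.12×10⁻⁴ s⁻¹
Height gradient: |∂Z/∂n| = 120 m / 570000 m = 2.11×10⁻⁴
On a pressure surface, geostrophic balance gives V_g = (g/f)|∂Z/∂n|:
V_g = 9.81 × 2.11×10⁻⁴ / 1.12×10⁻⁴ = 18.5 m/s
Converting: 18.5 m/s × 3.6 = 66.6 km/h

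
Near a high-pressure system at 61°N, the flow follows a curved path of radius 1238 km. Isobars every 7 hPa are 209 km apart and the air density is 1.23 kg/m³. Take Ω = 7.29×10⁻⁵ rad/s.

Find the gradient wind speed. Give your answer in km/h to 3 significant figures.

91.7 km/h

Coriolis parameter at 61°N:
f = 2Ω sin φ = 2 × 7.29×10⁻⁵ × sin 61° = 1.28×10⁻⁴ s⁻¹
Pressure gradient: |∂P/∂n| = 700 Pa / 209000 m = 3.35×10⁻³ Pa/m
Geostrophic speed: V_g = |∂P/∂n|/(fρ) = 3.35×10⁻³/(1.28×10⁻⁴ × 1.23) = 21.4 m/s
Around a high, pressure-gradient force acts outward with centrifugal, so Coriolis balances both:
fV = (1/ρ)|∂P/∂n| + V²/R  →  V² − fR·V + fR·V_g = 0
With fR = 1.28×10⁻⁴ × 1238×10³ m = 158 m/s:
V = [fR − √((fR)² − 4 fR V_g)]/2 = [158 − √(158² − 4×158×21.4)]/2 = 25.5 m/s
Supergeostrophic (V > V_g = 21.4 m/s), as expected around a high.
Converting: 25.5 m/s × 3.6 = 91.7 km/h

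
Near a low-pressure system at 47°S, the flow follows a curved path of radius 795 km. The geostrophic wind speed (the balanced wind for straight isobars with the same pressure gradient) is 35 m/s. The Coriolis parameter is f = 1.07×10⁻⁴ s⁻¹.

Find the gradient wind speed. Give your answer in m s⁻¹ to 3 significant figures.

Around a low, centrifugal force acts outward with Coriolis, so pressure-gradient force balances both:
(1/ρ)|∂P/∂n| = fV + V²/R  →  V² + fR·V − fR·V_g = 0
With fR = 1.07×10⁻⁴ × 795×10³ m = 85.1 m/s:
V = [−fR + √((fR)² + 4 fR V_g)]/2 = [−85.1 + √(85.1² + 4×85.1×35)]/2 = 26.7 m/s
Subgeostrophic (V < V_g = 35 m/s), as expected around a low.

26.7 m s⁻¹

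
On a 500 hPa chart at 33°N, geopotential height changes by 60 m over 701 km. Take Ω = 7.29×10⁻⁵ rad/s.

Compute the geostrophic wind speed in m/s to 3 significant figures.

10.6 m/s

Coriolis parameter at 33°N:
f = 2Ω sin φ = 2 × 7.29×10⁻⁵ × sin 33° = 7.94×10⁻⁵ s⁻¹
Height gradient: |∂Z/∂n| = 60 m / 701000 m = 8.56×10⁻⁵
On a pressure surface, geostrophic balance gives V_g = (g/f)|∂Z/∂n|:
V_g = 9.81 × 8.56×10⁻⁵ / 7.94×10⁻⁵ = 10.6 m/s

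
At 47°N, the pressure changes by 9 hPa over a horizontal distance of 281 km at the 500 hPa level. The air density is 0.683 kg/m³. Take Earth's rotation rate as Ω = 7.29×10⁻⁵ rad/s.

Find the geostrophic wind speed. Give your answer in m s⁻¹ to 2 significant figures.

44 m s⁻¹

Coriolis parameter at 47°N:
f = 2Ω sin φ = 2 × 7.29×10⁻⁵ × sin 47° = 1.07×10⁻⁴ s⁻¹
Pressure gradient: |∂P/∂n| = 900 Pa / 281000 m = 3.20×10⁻³ Pa/m
Geostrophic balance (pressure-gradient force = Coriolis force):
V_g = (1/(fρ)) |∂P/∂n| = 3.20×10⁻³ / (1.07×10⁻⁴ × 0.683) = 44.0 m/s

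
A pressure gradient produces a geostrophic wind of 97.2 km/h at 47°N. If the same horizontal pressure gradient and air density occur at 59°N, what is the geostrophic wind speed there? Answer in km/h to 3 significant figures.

82.9 km/h

With the same pressure gradient and density, V_g ∝ 1/f ∝ 1/sin φ.
V₂ = V₁ · sin φ₁ / sin φ₂ = 97.2 × sin 47° / sin 59°
V₂ = 97.2 × 0.7314/0.8572 = 82.9 km/h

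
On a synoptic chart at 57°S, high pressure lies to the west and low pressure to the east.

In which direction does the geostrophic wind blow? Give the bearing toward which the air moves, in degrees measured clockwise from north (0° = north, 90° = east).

000°

The pressure-gradient force points toward the east (bearing 090°).
Geostrophic balance: in the Southern Hemisphere the Coriolis force deflects motion to the left, so the geostrophic wind blows 90° to the left of the pressure-gradient force (low pressure on the right).
Rotating 090° by 90° counterclockwise gives 000° — the wind blows toward the north.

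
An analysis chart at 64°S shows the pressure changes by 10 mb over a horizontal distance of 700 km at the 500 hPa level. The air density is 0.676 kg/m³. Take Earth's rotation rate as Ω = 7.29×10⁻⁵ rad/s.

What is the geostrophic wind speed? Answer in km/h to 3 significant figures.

58.1 km/h

Coriolis parameter at 64°S:
f = 2Ω sin φ = 2 × 7.29×10⁻⁵ × sin 64° = 1.31×10⁻⁴ s⁻¹
Pressure gradient: |∂P/∂n| = 1000 Pa / 700000 m = 1.43×10⁻³ Pa/m
Geostrophic balance (pressure-gradient force = Coriolis force):
V_g = (1/(fρ)) |∂P/∂n| = 1.43×10⁻³ / (1.31×10⁻⁴ × 0.676) = 16.1 m/s
Converting: 16.1 m/s × 3.6 = 58.1 km/h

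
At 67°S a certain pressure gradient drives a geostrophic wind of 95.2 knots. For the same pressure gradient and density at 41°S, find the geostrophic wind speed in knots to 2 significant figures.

With the same pressure gradient and density, V_g ∝ 1/f ∝ 1/sin φ.
V₂ = V₁ · sin φ₁ / sin φ₂ = 95.2 × sin 67° / sin 41°
V₂ = 95.2 × 0.9205/0.6561 = 130 knots

130 knots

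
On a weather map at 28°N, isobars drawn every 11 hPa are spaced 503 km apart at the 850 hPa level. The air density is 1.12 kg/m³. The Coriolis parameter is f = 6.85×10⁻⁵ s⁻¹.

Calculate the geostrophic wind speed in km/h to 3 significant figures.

103 km/h

Pressure gradient: |∂P/∂n| = 1100 Pa / 503000 m = 2.19×10⁻³ Pa/m
Geostrophic balance (pressure-gradient force = Coriolis force):
V_g = (1/(fρ)) |∂P/∂n| = 2.19×10⁻³ / (6.85×10⁻⁵ × 1.12) = 28.5 m/s
Converting: 28.5 m/s × 3.6 = 103 km/h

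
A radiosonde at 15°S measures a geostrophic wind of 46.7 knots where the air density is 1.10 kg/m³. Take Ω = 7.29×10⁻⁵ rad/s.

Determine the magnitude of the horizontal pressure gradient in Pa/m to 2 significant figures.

1.0×10⁻³ Pa/m

Coriolis parameter at 15°S:
f = 2Ω sin φ = 2 × 7.29×10⁻⁵ × sin 15° = 3.77×10⁻⁵ s⁻¹
Wind speed in SI: 46.7 knots = 24.0 m/s
Geostrophic balance rearranged: |∂P/∂n| = f ρ V_g
|∂P/∂n| = 3.77×10⁻⁵ × 1.10 × 24.0 = 9.97×10⁻⁴ Pa/m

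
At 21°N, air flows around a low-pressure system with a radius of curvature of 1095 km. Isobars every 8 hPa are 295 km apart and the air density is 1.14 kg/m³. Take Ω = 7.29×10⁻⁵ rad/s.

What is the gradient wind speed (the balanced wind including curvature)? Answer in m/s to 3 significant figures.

Coriolis parameter at 21°N:
f = 2Ω sin φ = 2 × 7.29×10⁻⁵ × sin 21° = 5.23×10⁻⁵ s⁻¹
Pressure gradient: |∂P/∂n| = 800 Pa / 295000 m = 2.71×10⁻³ Pa/m
Geostrophic speed: V_g = |∂P/∂n|/(fρ) = 2.71×10⁻³/(5.23×10⁻⁵ × 1.14) = 45.5 m/s
Around a low, centrifugal force acts outward with Coriolis, so pressure-gradient force balances both:
(1/ρ)|∂P/∂n| = fV + V²/R  →  V² + fR·V − fR·V_g = 0
With fR = 5.23×10⁻⁵ × 1095×10³ m = 57.2 m/s:
V = [−fR + √((fR)² + 4 fR V_g)]/2 = [−57.2 + √(57.2² + 4×57.2×45.5)]/2 = 29.9 m/s
Subgeostrophic (V < V_g = 45.5 m/s), as expected around a low.

29.9 m/s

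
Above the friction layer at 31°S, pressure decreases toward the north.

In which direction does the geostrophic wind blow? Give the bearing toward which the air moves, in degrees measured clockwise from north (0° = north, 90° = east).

270°

The pressure-gradient force points toward the north (bearing 000°).
Geostrophic balance: in the Southern Hemisphere the Coriolis force deflects motion to the left, so the geostrophic wind blows 90° to the left of the pressure-gradient force (low pressure on the right).
Rotating 000° by 90° counterclockwise gives 270° — the wind blows toward the west.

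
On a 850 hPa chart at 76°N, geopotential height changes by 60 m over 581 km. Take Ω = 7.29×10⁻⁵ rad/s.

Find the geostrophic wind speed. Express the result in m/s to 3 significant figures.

Coriolis parameter at 76°N:
f = 2Ω sin φ = 2 × 7.29×10⁻⁵ × sin 76° = 1.41×10⁻⁴ s⁻¹
Height gradient: |∂Z/∂n| = 60 m / 581000 m = 1.03×10⁻⁴
On a pressure surface, geostrophic balance gives V_g = (g/f)|∂Z/∂n|:
V_g = 9.81 × 1.03×10⁻⁴ / 1.41×10⁻⁴ = 7.16 m/s

7.16 m/s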